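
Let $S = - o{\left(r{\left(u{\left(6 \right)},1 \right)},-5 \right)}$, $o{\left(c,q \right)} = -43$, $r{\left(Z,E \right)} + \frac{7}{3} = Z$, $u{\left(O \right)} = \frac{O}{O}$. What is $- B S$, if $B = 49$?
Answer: $-2107$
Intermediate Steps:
$u{\left(O \right)} = 1$
$r{\left(Z,E \right)} = - \frac{7}{3} + Z$
$S = 43$ ($S = \left(-1\right) \left(-43\right) = 43$)
$- B S = \left(-1\right) 49 \cdot 43 = \left(-49\right) 43 = -2107$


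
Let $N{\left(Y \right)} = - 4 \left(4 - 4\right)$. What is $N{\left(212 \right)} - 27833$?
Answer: $-27833$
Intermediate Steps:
$N{\left(Y \right)} = 0$ ($N{\left(Y \right)} = \left(-4\right) 0 = 0$)
$N{\left(212 \right)} - 27833 = 0 - 27833 = -27833$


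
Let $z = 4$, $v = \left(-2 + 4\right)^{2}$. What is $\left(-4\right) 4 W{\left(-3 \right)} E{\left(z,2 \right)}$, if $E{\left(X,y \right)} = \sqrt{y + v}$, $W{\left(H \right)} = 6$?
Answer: $- 96 \sqrt{6} \approx -235.15$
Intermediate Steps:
$v = 4$ ($v = 2^{2} = 4$)
$E{\left(X,y \right)} = \sqrt{4 + y}$ ($E{\left(X,y \right)} = \sqrt{y + 4} = \sqrt{4 + y}$)
$\left(-4\right) 4 W{\left(-3 \right)} E{\left(z,2 \right)} = \left(-4\right) 4 \cdot 6 \sqrt{4 + 2} = \left(-16\right) 6 \sqrt{6} = - 96 \sqrt{6}$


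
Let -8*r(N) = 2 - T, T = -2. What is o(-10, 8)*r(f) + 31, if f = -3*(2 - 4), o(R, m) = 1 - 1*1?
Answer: 31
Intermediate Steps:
o(R, m) = 0 (o(R, m) = 1 - 1 = 0)
f = 6 (f = -3*(-2) = 6)
r(N) = -½ (r(N) = -(2 - 1*(-2))/8 = -(2 + 2)/8 = -⅛*4 = -½)
o(-10, 8)*r(f) + 31 = 0*(-½) + 31 = 0 + 31 = 31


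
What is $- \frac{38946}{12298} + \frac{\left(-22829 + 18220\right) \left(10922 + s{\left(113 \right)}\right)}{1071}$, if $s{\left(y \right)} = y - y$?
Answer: $- \frac{309558428785}{6585579} \approx -47006.0$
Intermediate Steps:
$s{\left(y \right)} = 0$
$- \frac{38946}{12298} + \frac{\left(-22829 + 18220\right) \left(10922 + s{\left(113 \right)}\right)}{1071} = - \frac{38946}{12298} + \frac{\left(-22829 + 18220\right) \left(10922 + 0\right)}{1071} = \left(-38946\right) \frac{1}{12298} + \left(-4609\right) 10922 \cdot \frac{1}{1071} = - \frac{19473}{6149} - \frac{50339498}{1071} = - \frac{309558428785}{6585579}$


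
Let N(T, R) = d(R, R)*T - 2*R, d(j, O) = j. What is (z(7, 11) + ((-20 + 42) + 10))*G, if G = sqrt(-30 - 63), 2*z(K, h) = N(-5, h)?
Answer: -13*I*sqrt(93)/2 ≈ -62.684*I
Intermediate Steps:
N(T, R) = -2*R + R*T (N(T, R) = R*T - 2*R = -2*R + R*T)
z(K, h) = -7*h/2 (z(K, h) = (h*(-2 - 5))/2 = (h*(-7))/2 = (-7*h)/2 = -7*h/2)
G = I*sqrt(93) (G = sqrt(-93) = I*sqrt(93) ≈ 9.6436*I)
(z(7, 11) + ((-20 + 42) + 10))*G = (-7/2*11 + ((-20 + 42) + 10))*(I*sqrt(93)) = (-77/2 + (22 + 10))*(I*sqrt(93)) = (-77/2 + 32)*(I*sqrt(93)) = -13*I*sqrt(93)/2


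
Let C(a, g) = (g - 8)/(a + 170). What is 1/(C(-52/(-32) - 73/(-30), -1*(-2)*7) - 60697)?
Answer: -20887/1267777519 ≈ -1.6475e-5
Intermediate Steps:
C(a, g) = (-8 + g)/(170 + a)
1/(C(-52/(-32) - 73/(-30), -1*(-2)*7) - 60697) = 1/((-8 - 1*(-2)*7)/(170 + (-52/(-32) - 73/(-30))) - 60697) = 1/((-8 + 2*7)/(170 + (-52*(-1/32) - 73*(-1/30))) - 60697) = 1/((-8 + 14)/(170 + (13/8 + 73/30)) - 60697) = 1/(6/(170 + 487/120) - 60697) = 1/(6/(20887/120) - 60697) = 1/((120/20887)*6 - 60697) = 1/(720/20887 - 60697) = 1/(-1267777519/20887) = -20887/1267777519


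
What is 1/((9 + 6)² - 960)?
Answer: -1/735 ≈ -0.0013605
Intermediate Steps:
1/((9 + 6)² - 960) = 1/(15² - 960) = 1/(225 - 960) = 1/(-735) = -1/735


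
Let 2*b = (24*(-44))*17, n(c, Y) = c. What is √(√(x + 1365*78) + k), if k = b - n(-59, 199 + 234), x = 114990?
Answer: √(-8917 + 2*√55365) ≈ 91.904*I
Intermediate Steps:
b = -8976 (b = ((24*(-44))*17)/2 = (-1056*17)/2 = (½)*(-17952) = -8976)
k = -8917 (k = -8976 - 1*(-59) = -8976 + 59 = -8917)
√(√(x + 1365*78) + k) = √(√(114990 + 1365*78) - 8917) = √(√(114990 + 106470) - 8917) = √(√221460 - 8917) = √(2*√55365 - 8917) = √(-8917 + 2*√55365)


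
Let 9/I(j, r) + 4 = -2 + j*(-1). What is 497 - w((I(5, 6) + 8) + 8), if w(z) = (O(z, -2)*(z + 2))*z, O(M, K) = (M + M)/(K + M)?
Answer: -1822177/17545 ≈ -103.86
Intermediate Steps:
I(j, r) = 9/(-6 - j) (I(j, r) = 9/(-4 + (-2 + j*(-1))) = 9/(-4 + (-2 - j)) = 9/(-6 - j))
O(M, K) = 2*M/(K + M) (O(M, K) = (2*M)/(K + M) = 2*M/(K + M))
w(z) = 2*z**2*(2 + z)/(-2 + z) (w(z) = ((2*z/(-2 + z))*(z + 2))*z = ((2*z/(-2 + z))*(2 + z))*z = (2*z*(2 + z)/(-2 + z))*z = 2*z**2*(2 + z)/(-2 + z))
497 - w((I(5, 6) + 8) + 8) = 497 - 2*((-9/(6 + 5) + 8) + 8)**2*(2 + ((-9/(6 + 5) + 8) + 8))/(-2 + ((-9/(6 + 5) + 8) + 8)) = 497 - 2*((-9/11 + 8) + 8)**2*(2 + ((-9/11 + 8) + 8))/(-2 + ((-9/11 + 8) + 8)) = 497 - 2*(79/11 + 8)**2*(2 + (79/11 + 8))/(-2 + (79/11 + 8)) = 497 - 2*(167/11)**2*(2 + 167/11)/(-2 + 167/11) = 497 - 2*27889*189/(121*145/11*11) = 497 - 2*27889*11*189/(121*145*11) = 497 - 1*10542042/17545 = 497 - 10542042/17545 = -1822177/17545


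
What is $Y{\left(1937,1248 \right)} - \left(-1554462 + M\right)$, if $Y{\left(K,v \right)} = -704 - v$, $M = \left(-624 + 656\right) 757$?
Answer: $1528286$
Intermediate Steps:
$M = 24224$ ($M = 32 \cdot 757 = 24224$)
$Y{\left(1937,1248 \right)} - \left(-1554462 + M\right) = \left(-704 - 1248\right) - \left(-1554462 + 24224\right) = \left(-704 - 1248\right) - -1530238 = -1952 + 1530238 = 1528286$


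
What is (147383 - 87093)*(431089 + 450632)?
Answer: 53158959090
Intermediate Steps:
(147383 - 87093)*(431089 + 450632) = 60290*881721 = 53158959090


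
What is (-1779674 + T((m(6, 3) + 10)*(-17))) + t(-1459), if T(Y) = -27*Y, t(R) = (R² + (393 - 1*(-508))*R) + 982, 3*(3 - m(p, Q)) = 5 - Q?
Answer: -958909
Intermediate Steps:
m(p, Q) = 4/3 + Q/3 (m(p, Q) = 3 - (5 - Q)/3 = 3 + (-5/3 + Q/3) = 4/3 + Q/3)
t(R) = 982 + R² + 901*R (t(R) = (R² + (393 + 508)*R) + 982 = (R² + 901*R) + 982 = 982 + R² + 901*R)
(-1779674 + T((m(6, 3) + 10)*(-17))) + t(-1459) = (-1779674 - 27*((4/3 + (⅓)*3) + 10)*(-17)) + (982 + (-1459)² + 901*(-1459)) = (-1779674 - 27*((4/3 + 1) + 10)*(-17)) + (982 + 2128681 - 1314559) = (-1779674 - 27*(7/3 + 10)*(-17)) + 815104 = (-1779674 - 333*(-17)) + 815104 = (-1779674 - 27*(-629/3)) + 815104 = (-1779674 + 5661) + 815104 = -1774013 + 815104 = -958909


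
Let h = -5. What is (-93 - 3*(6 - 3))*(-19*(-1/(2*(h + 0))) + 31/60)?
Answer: 1411/10 ≈ 141.10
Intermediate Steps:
(-93 - 3*(6 - 3))*(-19*(-1/(2*(h + 0))) + 31/60) = (-93 - 3*(6 - 3))*(-19*(-1/(2*(-5 + 0))) + 31/60) = (-93 - 3*3)*(-19/((-2*(-5))) + 31*(1/60)) = (-93 - 9)*(-19/10 + 31/60) = -102*(-19*⅒ + 31/60) = -102*(-19/10 + 31/60) = -102*(-83/60) = 1411/10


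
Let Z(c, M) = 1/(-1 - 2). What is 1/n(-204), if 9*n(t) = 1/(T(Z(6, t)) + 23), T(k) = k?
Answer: 204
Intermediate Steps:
Z(c, M) = -1/3 (Z(c, M) = 1/(-3) = -1/3)
n(t) = 1/204 (n(t) = 1/(9*(-1/3 + 23)) = 1/(9*(68/3)) = (1/9)*(3/68) = 1/204)
1/n(-204) = 1/(1/204) = 204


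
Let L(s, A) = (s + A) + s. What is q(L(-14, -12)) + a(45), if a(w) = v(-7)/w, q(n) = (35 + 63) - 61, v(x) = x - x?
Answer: 37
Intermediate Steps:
L(s, A) = A + 2*s (L(s, A) = (A + s) + s = A + 2*s)
v(x) = 0
q(n) = 37 (q(n) = 98 - 61 = 37)
a(w) = 0 (a(w) = 0/w = 0)
q(L(-14, -12)) + a(45) = 37 + 0 = 37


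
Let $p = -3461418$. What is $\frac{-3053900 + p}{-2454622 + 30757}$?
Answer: $\frac{6515318}{2423865} \approx 2.688$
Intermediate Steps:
$\frac{-3053900 + p}{-2454622 + 30757} = \frac{-3053900 - 3461418}{-2454622 + 30757} = - \frac{6515318}{-2423865} = \left(-6515318\right) \left(- \frac{1}{2423865}\right) = \frac{6515318}{2423865}$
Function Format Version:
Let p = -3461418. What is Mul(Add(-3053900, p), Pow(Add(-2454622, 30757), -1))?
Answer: Rational(6515318, 2423865) ≈ 2.6880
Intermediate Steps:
Mul(Add(-3053900, p), Pow(Add(-2454622, 30757), -1)) = Mul(Add(-3053900, -3461418), Pow(Add(-2454622, 30757), -1)) = Mul(-6515318, Pow(-2423865, -1)) = Mul(-6515318, Rational(-1, 2423865)) = Rational(6515318, 2423865)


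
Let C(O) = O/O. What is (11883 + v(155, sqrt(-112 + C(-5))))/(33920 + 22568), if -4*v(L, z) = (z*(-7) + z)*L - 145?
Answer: 47677/225952 + 465*I*sqrt(111)/112976 ≈ 0.211 + 0.043364*I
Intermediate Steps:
C(O) = 1
v(L, z) = 145/4 + 3*L*z/2 (v(L, z) = -((z*(-7) + z)*L - 145)/4 = -((-7*z + z)*L - 145)/4 = -((-6*z)*L - 145)/4 = -(-6*L*z - 145)/4 = -(-145 - 6*L*z)/4 = 145/4 + 3*L*z/2)
(11883 + v(155, sqrt(-112 + C(-5))))/(33920 + 22568) = (11883 + (145/4 + (3/2)*155*sqrt(-112 + 1)))/(33920 + 22568) = (11883 + (145/4 + (3/2)*155*sqrt(-111)))/56488 = (11883 + (145/4 + (3/2)*155*(I*sqrt(111))))*(1/56488) = (11883 + (145/4 + 465*I*sqrt(111)/2))*(1/56488) = (47677/4 + 465*I*sqrt(111)/2)*(1/56488) = 47677/225952 + 465*I*sqrt(111)/112976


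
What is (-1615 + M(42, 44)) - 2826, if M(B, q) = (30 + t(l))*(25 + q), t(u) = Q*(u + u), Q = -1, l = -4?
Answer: -1819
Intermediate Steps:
t(u) = -2*u (t(u) = -(u + u) = -2*u)
M(B, q) = 950 + 38*q (M(B, q) = (30 - 2*(-4))*(25 + q) = (30 + 8)*(25 + q) = 38*(25 + q) = 950 + 38*q)
(-1615 + M(42, 44)) - 2826 = (-1615 + (950 + 38*44)) - 2826 = (-1615 + (950 + 1672)) - 2826 = (-1615 + 2622) - 2826 = 1007 - 2826 = -1819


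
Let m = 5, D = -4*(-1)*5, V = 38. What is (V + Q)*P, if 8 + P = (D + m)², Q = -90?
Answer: -32084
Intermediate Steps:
D = 20 (D = 4*5 = 20)
P = 617 (P = -8 + (20 + 5)² = -8 + 25² = -8 + 625 = 617)
(V + Q)*P = (38 - 90)*617 = -52*617 = -32084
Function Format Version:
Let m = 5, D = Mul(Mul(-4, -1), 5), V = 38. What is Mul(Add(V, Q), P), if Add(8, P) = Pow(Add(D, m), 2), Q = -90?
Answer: -32084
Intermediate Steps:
D = 20 (D = Mul(4, 5) = 20)
P = 617 (P = Add(-8, Pow(Add(20, 5), 2)) = Add(-8, Pow(25, 2)) = Add(-8, 625) = 617)
Mul(Add(V, Q), P) = Mul(Add(38, -90), 617) = Mul(-52, 617) = -32084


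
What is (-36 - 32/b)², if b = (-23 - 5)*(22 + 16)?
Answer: 22886656/17689 ≈ 1293.8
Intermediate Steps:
b = -1064 (b = -28*38 = -1064)
(-36 - 32/b)² = (-36 - 32/(-1064))² = (-36 - 32*(-1/1064))² = (-36 + 4/133)² = (-4784/133)² = 22886656/17689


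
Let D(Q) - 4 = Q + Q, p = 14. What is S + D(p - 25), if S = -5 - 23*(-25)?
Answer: 552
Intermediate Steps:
D(Q) = 4 + 2*Q (D(Q) = 4 + (Q + Q) = 4 + 2*Q)
S = 570 (S = -5 + 575 = 570)
S + D(p - 25) = 570 + (4 + 2*(14 - 25)) = 570 + (4 + 2*(-11)) = 570 + (4 - 22) = 570 - 18 = 552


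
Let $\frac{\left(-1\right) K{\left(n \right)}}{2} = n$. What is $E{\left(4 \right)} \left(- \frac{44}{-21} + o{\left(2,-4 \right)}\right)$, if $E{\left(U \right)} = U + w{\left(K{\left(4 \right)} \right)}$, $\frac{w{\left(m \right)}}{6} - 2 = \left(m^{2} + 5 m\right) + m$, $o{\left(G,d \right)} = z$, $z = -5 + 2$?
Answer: $- \frac{304}{3} \approx -101.33$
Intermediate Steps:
$z = -3$
$K{\left(n \right)} = - 2 n$
$o{\left(G,d \right)} = -3$
$w{\left(m \right)} = 12 + 6 m^{2} + 36 m$ ($w{\left(m \right)} = 12 + 6 \left(\left(m^{2} + 5 m\right) + m\right) = 12 + 6 \left(m^{2} + 6 m\right) = 12 + \left(6 m^{2} + 36 m\right) = 12 + 6 m^{2} + 36 m$)
$E{\left(U \right)} = 108 + U$ ($E{\left(U \right)} = U + \left(12 + 6 \left(\left(-2\right) 4\right)^{2} + 36 \left(\left(-2\right) 4\right)\right) = U + \left(12 + 6 \left(-8\right)^{2} + 36 \left(-8\right)\right) = U + \left(12 + 6 \cdot 64 - 288\right) = U + \left(12 + 384 - 288\right) = U + 108 = 108 + U$)
$E{\left(4 \right)} \left(- \frac{44}{-21} + o{\left(2,-4 \right)}\right) = \left(108 + 4\right) \left(- \frac{44}{-21} - 3\right) = 112 \left(\left(-44\right) \left(- \frac{1}{21}\right) - 3\right) = 112 \left(\frac{44}{21} - 3\right) = 112 \left(- \frac{19}{21}\right) = - \frac{304}{3}$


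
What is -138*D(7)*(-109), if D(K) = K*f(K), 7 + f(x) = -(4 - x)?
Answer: -421176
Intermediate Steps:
f(x) = -11 + x (f(x) = -7 - (4 - x) = -7 + (-4 + x) = -11 + x)
D(K) = K*(-11 + K)
-138*D(7)*(-109) = -966*(-11 + 7)*(-109) = -966*(-4)*(-109) = -138*(-28)*(-109) = 3864*(-109) = -421176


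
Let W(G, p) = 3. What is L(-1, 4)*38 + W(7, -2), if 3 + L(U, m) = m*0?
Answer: -111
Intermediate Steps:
L(U, m) = -3 (L(U, m) = -3 + m*0 = -3 + 0 = -3)
L(-1, 4)*38 + W(7, -2) = -3*38 + 3 = -114 + 3 = -111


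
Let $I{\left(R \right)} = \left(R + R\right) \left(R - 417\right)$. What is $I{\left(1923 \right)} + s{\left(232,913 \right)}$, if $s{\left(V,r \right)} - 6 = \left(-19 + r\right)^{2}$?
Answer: $6591318$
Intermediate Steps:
$I{\left(R \right)} = 2 R \left(-417 + R\right)$
$s{\left(V,r \right)} = 6 + \left(-19 + r\right)^{2}$
$I{\left(1923 \right)} + s{\left(232,913 \right)} = 2 \cdot 1923 \left(-417 + 1923\right) + \left(6 + \left(-19 + 913\right)^{2}\right) = 2 \cdot 1923 \cdot 1506 + \left(6 + 894^{2}\right) = 5792076 + \left(6 + 799236\right) = 5792076 + 799242 = 6591318$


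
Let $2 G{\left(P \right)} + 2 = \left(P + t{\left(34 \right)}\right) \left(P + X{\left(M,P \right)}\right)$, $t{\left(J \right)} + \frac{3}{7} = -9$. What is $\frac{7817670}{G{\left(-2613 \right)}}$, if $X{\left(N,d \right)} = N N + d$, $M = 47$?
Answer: $\frac{3127068}{1582373} \approx 1.9762$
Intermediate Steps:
$t{\left(J \right)} = - \frac{66}{7}$ ($t{\left(J \right)} = - \frac{3}{7} - 9 = - \frac{66}{7}$)
$X{\left(N,d \right)} = d + N^{2}$ ($X{\left(N,d \right)} = N^{2} + d = d + N^{2}$)
$G{\left(P \right)} = -1 + \frac{\left(2209 + 2 P\right) \left(- \frac{66}{7} + P\right)}{2}$ ($G{\left(P \right)} = -1 + \frac{\left(P - \frac{66}{7}\right) \left(P + \left(P + 47^{2}\right)\right)}{2} = -1 + \frac{\left(- \frac{66}{7} + P\right) \left(P + \left(P + 2209\right)\right)}{2} = -1 + \frac{\left(- \frac{66}{7} + P\right) \left(P + \left(2209 + P\right)\right)}{2} = -1 + \frac{\left(- \frac{66}{7} + P\right) \left(2209 + 2 P\right)}{2} = -1 + \frac{\left(2209 + 2 P\right) \left(- \frac{66}{7} + P\right)}{2}$)
$\frac{7817670}{G{\left(-2613 \right)}} = \frac{7817670}{- \frac{72904}{7} + \left(-2613\right)^{2} + \frac{15331}{14} \left(-2613\right)} = \frac{7817670}{- \frac{72904}{7} + 6827769 - \frac{40059903}{14}} = \frac{7817670}{\frac{7911865}{2}} = 7817670 \cdot \frac{2}{7911865} = \frac{3127068}{1582373}$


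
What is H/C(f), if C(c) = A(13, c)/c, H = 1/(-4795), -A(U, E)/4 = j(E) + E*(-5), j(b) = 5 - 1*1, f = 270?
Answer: -27/2581628 ≈ -1.0459e-5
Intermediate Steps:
j(b) = 4 (j(b) = 5 - 1 = 4)
A(U, E) = -16 + 20*E (A(U, E) = -4*(4 + E*(-5)) = -4*(4 - 5*E) = -16 + 20*E)
H = -1/4795 ≈ -0.00020855
C(c) = (-16 + 20*c)/c
H/C(f) = -1/(4795*(20 - 16/270)) = -1/(4795*(20 - 16*1/270)) = -1/(4795*(20 - 8/135)) = -1/(4795*2692/135) = -1/4795*135/2692 = -27/2581628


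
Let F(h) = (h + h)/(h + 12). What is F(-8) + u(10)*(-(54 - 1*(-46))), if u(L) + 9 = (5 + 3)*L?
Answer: -7104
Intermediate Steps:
F(h) = 2*h/(12 + h) (F(h) = (2*h)/(12 + h) = 2*h/(12 + h))
u(L) = -9 + 8*L (u(L) = -9 + (5 + 3)*L = -9 + 8*L)
F(-8) + u(10)*(-(54 - 1*(-46))) = 2*(-8)/(12 - 8) + (-9 + 8*10)*(-(54 - 1*(-46))) = 2*(-8)/4 + (-9 + 80)*(-(54 + 46)) = 2*(-8)*(¼) + 71*(-1*100) = -4 + 71*(-100) = -4 - 7100 = -7104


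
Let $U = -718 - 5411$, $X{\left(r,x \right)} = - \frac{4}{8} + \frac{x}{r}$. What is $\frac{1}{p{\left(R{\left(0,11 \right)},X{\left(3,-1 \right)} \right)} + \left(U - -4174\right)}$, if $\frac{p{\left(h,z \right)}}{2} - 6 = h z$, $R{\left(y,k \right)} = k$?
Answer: $- \frac{3}{5884} \approx -0.00050986$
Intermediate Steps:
$X{\left(r,x \right)} = - \frac{1}{2} + \frac{x}{r}$ ($X{\left(r,x \right)} = \left(-4\right) \frac{1}{8} + \frac{x}{r} = - \frac{1}{2} + \frac{x}{r}$)
$U = -6129$ ($U = -718 - 5411 = -6129$)
$p{\left(h,z \right)} = 12 + 2 h z$
$\frac{1}{p{\left(R{\left(0,11 \right)},X{\left(3,-1 \right)} \right)} + \left(U - -4174\right)} = \frac{1}{\left(12 + 2 \cdot 11 \frac{-1 - \frac{3}{2}}{3}\right) - 1955} = \frac{1}{\left(12 + 2 \cdot 11 \frac{-1 - \frac{3}{2}}{3}\right) + \left(-6129 + 4174\right)} = \frac{1}{\left(12 + 2 \cdot 11 \cdot \frac{1}{3} \left(- \frac{5}{2}\right)\right) - 1955} = \frac{1}{\left(12 + 2 \cdot 11 \left(- \frac{5}{6}\right)\right) - 1955} = \frac{1}{\left(12 - \frac{55}{3}\right) - 1955} = \frac{1}{- \frac{19}{3} - 1955} = \frac{1}{- \frac{5884}{3}} = - \frac{3}{5884}$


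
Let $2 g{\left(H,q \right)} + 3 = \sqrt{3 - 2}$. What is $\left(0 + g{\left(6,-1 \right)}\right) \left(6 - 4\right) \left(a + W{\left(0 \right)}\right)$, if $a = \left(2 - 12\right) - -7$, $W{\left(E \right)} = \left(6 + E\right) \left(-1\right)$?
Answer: $18$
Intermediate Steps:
$g{\left(H,q \right)} = -1$ ($g{\left(H,q \right)} = - \frac{3}{2} + \frac{\sqrt{3 - 2}}{2} = - \frac{3}{2} + \frac{\sqrt{1}}{2} = - \frac{3}{2} + \frac{1}{2} \cdot 1 = - \frac{3}{2} + \frac{1}{2} = -1$)
$W{\left(E \right)} = -6 - E$
$a = -3$ ($a = \left(2 - 12\right) + 7 = -10 + 7 = -3$)
$\left(0 + g{\left(6,-1 \right)}\right) \left(6 - 4\right) \left(a + W{\left(0 \right)}\right) = \left(0 - 1\right) \left(6 - 4\right) \left(-3 - 6\right) = \left(-1\right) 2 \left(-3 + \left(-6 + 0\right)\right) = - 2 \left(-3 - 6\right) = \left(-2\right) \left(-9\right) = 18$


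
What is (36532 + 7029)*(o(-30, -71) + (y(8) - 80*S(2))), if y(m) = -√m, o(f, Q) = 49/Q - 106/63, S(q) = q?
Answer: -4519721339/639 - 87122*√2 ≈ -7.1963e+6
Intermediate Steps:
o(f, Q) = -106/63 + 49/Q (o(f, Q) = 49/Q - 106*1/63 = 49/Q - 106/63 = -106/63 + 49/Q)
(36532 + 7029)*(o(-30, -71) + (y(8) - 80*S(2))) = (36532 + 7029)*((-106/63 + 49/(-71)) + (-√8 - 80*2)) = 43561*((-106/63 + 49*(-1/71)) + (-2*√2 - 160)) = 43561*((-106/63 - 49/71) + (-2*√2 - 160)) = 43561*(-10613/4473 + (-160 - 2*√2)) = 43561*(-726293/4473 - 2*√2) = -4519721339/639 - 87122*√2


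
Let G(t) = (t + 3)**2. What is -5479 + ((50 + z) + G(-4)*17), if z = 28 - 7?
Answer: -5391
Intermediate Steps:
z = 21
G(t) = (3 + t)**2
-5479 + ((50 + z) + G(-4)*17) = -5479 + ((50 + 21) + (3 - 4)**2*17) = -5479 + (71 + (-1)**2*17) = -5479 + (71 + 1*17) = -5479 + (71 + 17) = -5479 + 88 = -5391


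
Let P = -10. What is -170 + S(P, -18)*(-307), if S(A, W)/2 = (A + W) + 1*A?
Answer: 23162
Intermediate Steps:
S(A, W) = 2*W + 4*A (S(A, W) = 2*((A + W) + 1*A) = 2*((A + W) + A) = 2*(W + 2*A) = 2*W + 4*A)
-170 + S(P, -18)*(-307) = -170 + (2*(-18) + 4*(-10))*(-307) = -170 + (-36 - 40)*(-307) = -170 - 76*(-307) = -170 + 23332 = 23162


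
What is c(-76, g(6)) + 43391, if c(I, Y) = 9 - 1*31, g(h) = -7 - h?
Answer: 43369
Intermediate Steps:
c(I, Y) = -22 (c(I, Y) = 9 - 31 = -22)
c(-76, g(6)) + 43391 = -22 + 43391 = 43369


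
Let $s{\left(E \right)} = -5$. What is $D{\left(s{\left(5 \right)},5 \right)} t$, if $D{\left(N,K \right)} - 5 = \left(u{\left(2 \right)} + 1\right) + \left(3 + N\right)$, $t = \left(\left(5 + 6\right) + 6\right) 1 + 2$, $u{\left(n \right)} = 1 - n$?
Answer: $57$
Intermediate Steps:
$t = 19$ ($t = \left(11 + 6\right) 1 + 2 = 17 \cdot 1 + 2 = 17 + 2 = 19$)
$D{\left(N,K \right)} = 8 + N$ ($D{\left(N,K \right)} = 5 + \left(\left(\left(1 - 2\right) + 1\right) + \left(3 + N\right)\right) = 5 + \left(\left(-1 + 1\right) + \left(3 + N\right)\right) = 5 + \left(0 + \left(3 + N\right)\right) = 5 + \left(3 + N\right) = 8 + N$)
$D{\left(s{\left(5 \right)},5 \right)} t = \left(8 - 5\right) 19 = 3 \cdot 19 = 57$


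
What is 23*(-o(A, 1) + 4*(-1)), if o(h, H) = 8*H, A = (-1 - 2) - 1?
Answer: -276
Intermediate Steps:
A = -4 (A = -3 - 1 = -4)
23*(-o(A, 1) + 4*(-1)) = 23*(-8 + 4*(-1)) = 23*(-1*8 - 4) = 23*(-8 - 4) = 23*(-12) = -276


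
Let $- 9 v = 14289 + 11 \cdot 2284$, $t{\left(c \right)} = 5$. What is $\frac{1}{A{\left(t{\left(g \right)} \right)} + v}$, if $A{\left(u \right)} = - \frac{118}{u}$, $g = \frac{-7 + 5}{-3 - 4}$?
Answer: $- \frac{45}{198127} \approx -0.00022713$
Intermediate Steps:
$g = \frac{2}{7}$ ($g = - \frac{2}{-7} = \left(-2\right) \left(- \frac{1}{7}\right) = \frac{2}{7} \approx 0.28571$)
$v = - \frac{39413}{9}$ ($v = - \frac{14289 + 11 \cdot 2284}{9} = - \frac{14289 + 25124}{9} = \left(- \frac{1}{9}\right) 39413 = - \frac{39413}{9} \approx -4379.2$)
$\frac{1}{A{\left(t{\left(g \right)} \right)} + v} = \frac{1}{- \frac{118}{5} - \frac{39413}{9}} = \frac{1}{- \frac{198127}{45}} = - \frac{45}{198127}$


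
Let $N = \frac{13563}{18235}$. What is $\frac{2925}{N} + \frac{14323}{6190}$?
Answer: $\frac{36705846011}{9328330} \approx 3934.9$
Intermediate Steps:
$N = \frac{13563}{18235}$ ($N = 13563 \cdot \frac{1}{18235} = \frac{13563}{18235} \approx 0.74379$)
$\frac{2925}{N} + \frac{14323}{6190} = \frac{2925}{\frac{13563}{18235}} + \frac{14323}{6190} = 2925 \cdot \frac{18235}{13563} + 14323 \cdot \frac{1}{6190} = \frac{5926375}{1507} + \frac{14323}{6190} = \frac{36705846011}{9328330}$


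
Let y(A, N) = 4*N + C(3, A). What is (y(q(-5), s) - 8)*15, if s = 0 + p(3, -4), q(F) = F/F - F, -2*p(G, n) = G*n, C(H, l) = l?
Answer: 330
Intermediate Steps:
p(G, n) = -G*n/2
q(F) = 1 - F
s = 6 (s = 0 - 1/2*3*(-4) = 0 + 6 = 6)
y(A, N) = A + 4*N (y(A, N) = 4*N + A = A + 4*N)
(y(q(-5), s) - 8)*15 = (((1 - 1*(-5)) + 4*6) - 8)*15 = (((1 + 5) + 24) - 8)*15 = ((6 + 24) - 8)*15 = (30 - 8)*15 = 22*15 = 330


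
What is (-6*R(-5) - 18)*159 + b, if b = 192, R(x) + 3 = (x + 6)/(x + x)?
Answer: 1437/5 ≈ 287.40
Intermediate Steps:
R(x) = -3 + (6 + x)/(2*x) (R(x) = -3 + (x + 6)/(x + x) = -3 + (6 + x)/((2*x)) = -3 + (6 + x)*(1/(2*x)) = -3 + (6 + x)/(2*x))
(-6*R(-5) - 18)*159 + b = (-6*(-5/2 + 3/(-5)) - 18)*159 + 192 = (-6*(-5/2 + 3*(-⅕)) - 18)*159 + 192 = (-6*(-5/2 - ⅗) - 18)*159 + 192 = (-6*(-31/10) - 18)*159 + 192 = (93/5 - 18)*159 + 192 = (⅗)*159 + 192 = 477/5 + 192 = 1437/5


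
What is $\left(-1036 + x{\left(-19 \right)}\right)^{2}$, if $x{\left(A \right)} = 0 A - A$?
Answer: $1034289$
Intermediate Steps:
$x{\left(A \right)} = - A$ ($x{\left(A \right)} = 0 - A = - A$)
$\left(-1036 + x{\left(-19 \right)}\right)^{2} = \left(-1036 - -19\right)^{2} = \left(-1036 + 19\right)^{2} = \left(-1017\right)^{2} = 1034289$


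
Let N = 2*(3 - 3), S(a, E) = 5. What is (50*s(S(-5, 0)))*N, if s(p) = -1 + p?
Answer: 0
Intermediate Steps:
N = 0 (N = 2*0 = 0)
(50*s(S(-5, 0)))*N = (50*(-1 + 5))*0 = (50*4)*0 = 200*0 = 0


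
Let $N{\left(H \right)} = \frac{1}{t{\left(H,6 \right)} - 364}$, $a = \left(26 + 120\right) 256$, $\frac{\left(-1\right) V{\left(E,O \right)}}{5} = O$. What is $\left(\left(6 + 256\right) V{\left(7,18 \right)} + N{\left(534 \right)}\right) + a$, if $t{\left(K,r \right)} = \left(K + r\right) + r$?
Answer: $\frac{2510873}{182} \approx 13796.0$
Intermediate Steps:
$V{\left(E,O \right)} = - 5 O$
$t{\left(K,r \right)} = K + 2 r$
$a = 37376$ ($a = 146 \cdot 256 = 37376$)
$N{\left(H \right)} = \frac{1}{-352 + H}$ ($N{\left(H \right)} = \frac{1}{\left(H + 2 \cdot 6\right) - 364} = \frac{1}{\left(H + 12\right) - 364} = \frac{1}{\left(12 + H\right) - 364} = \frac{1}{-352 + H}$)
$\left(\left(6 + 256\right) V{\left(7,18 \right)} + N{\left(534 \right)}\right) + a = \left(\left(6 + 256\right) \left(\left(-5\right) 18\right) + \frac{1}{-352 + 534}\right) + 37376 = \left(262 \left(-90\right) + \frac{1}{182}\right) + 37376 = \left(-23580 + \frac{1}{182}\right) + 37376 = - \frac{4291559}{182} + 37376 = \frac{2510873}{182}$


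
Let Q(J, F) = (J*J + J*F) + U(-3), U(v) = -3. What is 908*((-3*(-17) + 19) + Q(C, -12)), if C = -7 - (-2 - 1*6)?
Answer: 50848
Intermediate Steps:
C = 1 (C = -7 - (-2 - 6) = -7 - 1*(-8) = -7 + 8 = 1)
Q(J, F) = -3 + J**2 + F*J (Q(J, F) = (J*J + J*F) - 3 = (J**2 + F*J) - 3 = -3 + J**2 + F*J)
908*((-3*(-17) + 19) + Q(C, -12)) = 908*((-3*(-17) + 19) + (-3 + 1**2 - 12*1)) = 908*((51 + 19) + (-3 + 1 - 12)) = 908*(70 - 14) = 908*56 = 50848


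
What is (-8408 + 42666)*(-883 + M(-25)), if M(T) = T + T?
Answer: -31962714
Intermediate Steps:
M(T) = 2*T
(-8408 + 42666)*(-883 + M(-25)) = (-8408 + 42666)*(-883 + 2*(-25)) = 34258*(-883 - 50) = 34258*(-933) = -31962714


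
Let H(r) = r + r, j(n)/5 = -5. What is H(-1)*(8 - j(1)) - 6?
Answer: -72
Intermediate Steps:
j(n) = -25 (j(n) = 5*(-5) = -25)
H(r) = 2*r
H(-1)*(8 - j(1)) - 6 = (2*(-1))*(8 - 1*(-25)) - 6 = -2*(8 + 25) - 6 = -2*33 - 6 = -66 - 6 = -72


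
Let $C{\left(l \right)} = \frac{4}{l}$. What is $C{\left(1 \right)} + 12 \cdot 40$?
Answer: $484$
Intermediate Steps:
$C{\left(1 \right)} + 12 \cdot 40 = \frac{4}{1} + 12 \cdot 40 = 4 \cdot 1 + 480 = 4 + 480 = 484$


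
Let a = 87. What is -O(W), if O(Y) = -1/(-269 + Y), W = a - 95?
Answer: -1/277 ≈ -0.0036101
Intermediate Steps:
W = -8 (W = 87 - 95 = -8)
-O(W) = -(-1)/(-269 - 8) = -(-1)/(-277) = -(-1)*(-1)/277 = -1*1/277 = -1/277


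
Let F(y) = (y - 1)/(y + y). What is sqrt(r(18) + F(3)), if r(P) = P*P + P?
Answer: sqrt(3081)/3 ≈ 18.502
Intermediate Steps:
F(y) = (-1 + y)/(2*y) (F(y) = (-1 + y)/((2*y)) = (-1 + y)*(1/(2*y)) = (-1 + y)/(2*y))
r(P) = P + P**2 (r(P) = P**2 + P = P + P**2)
sqrt(r(18) + F(3)) = sqrt(18*(1 + 18) + (1/2)*(-1 + 3)/3) = sqrt(18*19 + (1/2)*(1/3)*2) = sqrt(342 + 1/3) = sqrt(1027/3) = sqrt(3081)/3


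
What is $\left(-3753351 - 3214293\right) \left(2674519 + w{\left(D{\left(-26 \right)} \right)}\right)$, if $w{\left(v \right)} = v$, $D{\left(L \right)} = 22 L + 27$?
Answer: $-18631298897256$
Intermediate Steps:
$D{\left(L \right)} = 27 + 22 L$
$\left(-3753351 - 3214293\right) \left(2674519 + w{\left(D{\left(-26 \right)} \right)}\right) = \left(-3753351 - 3214293\right) \left(2674519 + \left(27 + 22 \left(-26\right)\right)\right) = - 6967644 \left(2674519 + \left(27 - 572\right)\right) = - 6967644 \left(2674519 - 545\right) = \left(-6967644\right) 2673974 = -18631298897256$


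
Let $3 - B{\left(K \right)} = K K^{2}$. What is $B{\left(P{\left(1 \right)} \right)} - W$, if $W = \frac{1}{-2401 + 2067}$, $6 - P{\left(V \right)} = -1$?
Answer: $- \frac{113559}{334} \approx -340.0$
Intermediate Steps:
$P{\left(V \right)} = 7$ ($P{\left(V \right)} = 6 - -1 = 6 + 1 = 7$)
$B{\left(K \right)} = 3 - K^{3}$ ($B{\left(K \right)} = 3 - K K^{2} = 3 - K^{3}$)
$W = - \frac{1}{334}$ ($W = \frac{1}{-334} = - \frac{1}{334} \approx -0.002994$)
$B{\left(P{\left(1 \right)} \right)} - W = \left(3 - 7^{3}\right) - - \frac{1}{334} = \left(3 - 343\right) + \frac{1}{334} = -340 + \frac{1}{334} = - \frac{113559}{334}$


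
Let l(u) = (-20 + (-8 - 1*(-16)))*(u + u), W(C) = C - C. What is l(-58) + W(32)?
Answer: 1392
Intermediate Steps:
W(C) = 0
l(u) = -24*u (l(u) = (-20 + (-8 + 16))*(2*u) = (-20 + 8)*(2*u) = -24*u)
l(-58) + W(32) = -24*(-58) + 0 = 1392 + 0 = 1392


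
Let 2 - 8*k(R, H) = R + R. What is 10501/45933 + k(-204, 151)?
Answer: 9458269/183732 ≈ 51.479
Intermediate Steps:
k(R, H) = ¼ - R/4 (k(R, H) = ¼ - (R + R)/8 = ¼ - R/4)
10501/45933 + k(-204, 151) = 10501/45933 + (¼ - ¼*(-204)) = 10501*(1/45933) + (¼ + 51) = 10501/45933 + 205/4 = 9458269/183732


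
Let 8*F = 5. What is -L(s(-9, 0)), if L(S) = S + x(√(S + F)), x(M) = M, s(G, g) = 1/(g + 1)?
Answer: -1 - √26/4 ≈ -2.2748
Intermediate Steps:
F = 5/8 (F = (⅛)*5 = 5/8 ≈ 0.62500)
s(G, g) = 1/(1 + g)
L(S) = S + √(5/8 + S) (L(S) = S + √(S + 5/8) = S + √(5/8 + S))
-L(s(-9, 0)) = -(1/(1 + 0) + √(10 + 16/(1 + 0))/4) = -(1/1 + √(10 + 16/1)/4) = -(1 + √(10 + 16*1)/4) = -(1 + √(10 + 16)/4) = -(1 + √26/4) = -1 - √26/4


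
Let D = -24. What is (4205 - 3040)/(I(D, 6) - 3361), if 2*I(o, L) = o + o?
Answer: -233/677 ≈ -0.34417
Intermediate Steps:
I(o, L) = o (I(o, L) = (o + o)/2 = (2*o)/2 = o)
(4205 - 3040)/(I(D, 6) - 3361) = (4205 - 3040)/(-24 - 3361) = 1165/(-3385) = 1165*(-1/3385) = -233/677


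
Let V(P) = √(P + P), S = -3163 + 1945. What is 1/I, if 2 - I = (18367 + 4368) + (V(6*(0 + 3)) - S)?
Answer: -1/23957 ≈ -4.1741e-5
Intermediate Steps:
S = -1218
V(P) = √2*√P (V(P) = √(2*P) = √2*√P)
I = -23957 (I = 2 - ((18367 + 4368) + (√2*√(6*(0 + 3)) - 1*(-1218))) = 2 - (22735 + (√2*√(6*3) + 1218)) = 2 - (22735 + (√2*√18 + 1218)) = 2 - (22735 + (√2*(3*√2) + 1218)) = 2 - (22735 + (6 + 1218)) = 2 - (22735 + 1224) = 2 - 1*23959 = 2 - 23959 = -23957)
1/I = 1/(-23957) = -1/23957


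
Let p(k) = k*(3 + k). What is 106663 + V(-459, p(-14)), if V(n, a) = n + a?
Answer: 106358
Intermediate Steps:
V(n, a) = a + n
106663 + V(-459, p(-14)) = 106663 + (-14*(3 - 14) - 459) = 106663 + (-14*(-11) - 459) = 106663 + (154 - 459) = 106663 - 305 = 106358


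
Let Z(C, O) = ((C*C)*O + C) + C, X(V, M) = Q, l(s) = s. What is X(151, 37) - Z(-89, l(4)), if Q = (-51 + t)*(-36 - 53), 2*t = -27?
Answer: -51531/2 ≈ -25766.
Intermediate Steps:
t = -27/2 (t = (1/2)*(-27) = -27/2 ≈ -13.500)
Q = 11481/2 (Q = (-51 - 27/2)*(-36 - 53) = -129/2*(-89) = 11481/2 ≈ 5740.5)
X(V, M) = 11481/2
Z(C, O) = 2*C + O*C**2 (Z(C, O) = (C**2*O + C) + C = (O*C**2 + C) + C = (C + O*C**2) + C = 2*C + O*C**2)
X(151, 37) - Z(-89, l(4)) = 11481/2 - (-89)*(2 - 89*4) = 11481/2 - (-89)*(2 - 356) = 11481/2 - (-89)*(-354) = 11481/2 - 1*31506 = 11481/2 - 31506 = -51531/2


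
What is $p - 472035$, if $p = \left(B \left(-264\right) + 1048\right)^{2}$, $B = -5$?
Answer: $5135389$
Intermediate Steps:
$p = 5607424$ ($p = \left(\left(-5\right) \left(-264\right) + 1048\right)^{2} = \left(1320 + 1048\right)^{2} = 2368^{2} = 5607424$)
$p - 472035 = 5607424 - 472035 = 5135389$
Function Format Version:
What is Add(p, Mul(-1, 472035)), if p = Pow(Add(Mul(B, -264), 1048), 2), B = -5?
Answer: 5135389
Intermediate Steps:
p = 5607424 (p = Pow(Add(Mul(-5, -264), 1048), 2) = Pow(Add(1320, 1048), 2) = Pow(2368, 2) = 5607424)
Add(p, Mul(-1, 472035)) = Add(5607424, Mul(-1, 472035)) = Add(5607424, -472035) = 5135389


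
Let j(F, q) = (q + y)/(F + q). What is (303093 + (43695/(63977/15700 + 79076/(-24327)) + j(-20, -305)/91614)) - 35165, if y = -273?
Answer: 28384838473458345527/88445940927825 ≈ 3.2093e+5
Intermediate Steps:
j(F, q) = (-273 + q)/(F + q) (j(F, q) = (q - 273)/(F + q) = (-273 + q)/(F + q))
(303093 + (43695/(63977/15700 + 79076/(-24327)) + j(-20, -305)/91614)) - 35165 = (303093 + (43695/(63977/15700 + 79076/(-24327)) + ((-273 - 305)/(-20 - 305))/91614)) - 35165 = (303093 + (43695/(63977*(1/15700) + 79076*(-1/24327)) + (-578/(-325))*(1/91614))) - 35165 = (303093 + (43695/(63977/15700 - 1492/459) - 1/325*(-578)*(1/91614))) - 35165 = (303093 + (43695/(5941043/7206300) + (578/325)*(1/91614))) - 35165 = (303093 + (43695*(7206300/5941043) + 289/14887275)) - 35165 = (303093 + (314879278500/5941043 + 289/14887275)) - 35165 = (303093 + 4687694412548048927/88445940927825) - 35165 = 31495039986185311652/88445940927825 - 35165 = 28384838473458345527/88445940927825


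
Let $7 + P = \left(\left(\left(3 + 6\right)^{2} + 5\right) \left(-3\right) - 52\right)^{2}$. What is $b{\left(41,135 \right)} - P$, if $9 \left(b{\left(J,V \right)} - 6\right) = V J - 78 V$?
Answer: $-96642$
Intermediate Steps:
$b{\left(J,V \right)} = 6 - \frac{26 V}{3} + \frac{J V}{9}$ ($b{\left(J,V \right)} = 6 + \frac{V J - 78 V}{9} = 6 + \frac{J V - 78 V}{9} = 6 + \frac{- 78 V + J V}{9} = 6 + \left(- \frac{26 V}{3} + \frac{J V}{9}\right) = 6 - \frac{26 V}{3} + \frac{J V}{9}$)
$P = 96093$ ($P = -7 + \left(\left(\left(3 + 6\right)^{2} + 5\right) \left(-3\right) - 52\right)^{2} = -7 + \left(\left(9^{2} + 5\right) \left(-3\right) - 52\right)^{2} = -7 + \left(\left(81 + 5\right) \left(-3\right) - 52\right)^{2} = -7 + \left(86 \left(-3\right) - 52\right)^{2} = -7 + \left(-258 - 52\right)^{2} = -7 + \left(-310\right)^{2} = -7 + 96100 = 96093$)
$b{\left(41,135 \right)} - P = \left(6 - 1170 + \frac{1}{9} \cdot 41 \cdot 135\right) - 96093 = \left(6 - 1170 + 615\right) - 96093 = -549 - 96093 = -96642$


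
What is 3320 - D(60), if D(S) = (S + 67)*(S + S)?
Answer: -11920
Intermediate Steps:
D(S) = 2*S*(67 + S) (D(S) = (67 + S)*(2*S) = 2*S*(67 + S))
3320 - D(60) = 3320 - 2*60*(67 + 60) = 3320 - 2*60*127 = 3320 - 1*15240 = 3320 - 15240 = -11920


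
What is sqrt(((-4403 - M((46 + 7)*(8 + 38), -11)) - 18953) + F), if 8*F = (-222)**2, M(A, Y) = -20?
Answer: I*sqrt(68702)/2 ≈ 131.06*I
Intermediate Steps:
F = 12321/2 (F = (1/8)*(-222)**2 = (1/8)*49284 = 12321/2 ≈ 6160.5)
sqrt(((-4403 - M((46 + 7)*(8 + 38), -11)) - 18953) + F) = sqrt(((-4403 - 1*(-20)) - 18953) + 12321/2) = sqrt(((-4403 + 20) - 18953) + 12321/2) = sqrt((-4383 - 18953) + 12321/2) = sqrt(-23336 + 12321/2) = sqrt(-34351/2) = I*sqrt(68702)/2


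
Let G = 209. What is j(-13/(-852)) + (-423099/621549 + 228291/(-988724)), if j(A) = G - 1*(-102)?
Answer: 21173538490289/68282268164 ≈ 310.09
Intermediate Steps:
j(A) = 311 (j(A) = 209 - 1*(-102) = 209 + 102 = 311)
j(-13/(-852)) + (-423099/621549 + 228291/(-988724)) = 311 + (-423099/621549 + 228291/(-988724)) = 311 + (-423099*1/621549 + 228291*(-1/988724)) = 311 + (-47011/69061 - 228291/988724) = 311 - 62246908715/68282268164 = 21173538490289/68282268164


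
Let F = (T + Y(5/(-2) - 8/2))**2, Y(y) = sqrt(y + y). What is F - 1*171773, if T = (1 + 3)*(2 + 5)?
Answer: -171002 + 56*I*sqrt(13) ≈ -1.71e+5 + 201.91*I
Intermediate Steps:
T = 28 (T = 4*7 = 28)
Y(y) = sqrt(2)*sqrt(y) (Y(y) = sqrt(2*y) = sqrt(2)*sqrt(y))
F = (28 + I*sqrt(13))**2 (F = (28 + sqrt(2)*sqrt(5/(-2) - 8/2))**2 = (28 + sqrt(2)*sqrt(5*(-1/2) - 8*1/2))**2 = (28 + sqrt(2)*sqrt(-5/2 - 4))**2 = (28 + sqrt(2)*sqrt(-13/2))**2 = (28 + sqrt(2)*(I*sqrt(26)/2))**2 = (28 + I*sqrt(13))**2 ≈ 771.0 + 201.91*I)
F - 1*171773 = (28 + I*sqrt(13))**2 - 1*171773 = (28 + I*sqrt(13))**2 - 171773 = -171773 + (28 + I*sqrt(13))**2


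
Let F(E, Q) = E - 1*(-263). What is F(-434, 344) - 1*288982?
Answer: -289153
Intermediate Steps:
F(E, Q) = 263 + E (F(E, Q) = E + 263 = 263 + E)
F(-434, 344) - 1*288982 = (263 - 434) - 1*288982 = -171 - 288982 = -289153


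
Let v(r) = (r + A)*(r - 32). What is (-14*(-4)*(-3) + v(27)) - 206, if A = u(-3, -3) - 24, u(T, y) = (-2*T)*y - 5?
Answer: -274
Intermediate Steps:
u(T, y) = -5 - 2*T*y (u(T, y) = -2*T*y - 5 = -5 - 2*T*y)
A = -47 (A = (-5 - 2*(-3)*(-3)) - 24 = (-5 - 18) - 24 = -23 - 24 = -47)
v(r) = (-47 + r)*(-32 + r) (v(r) = (r - 47)*(r - 32) = (-47 + r)*(-32 + r))
(-14*(-4)*(-3) + v(27)) - 206 = (-14*(-4)*(-3) + (1504 + 27² - 79*27)) - 206 = (56*(-3) + (1504 + 729 - 2133)) - 206 = (-168 + 100) - 206 = -68 - 206 = -274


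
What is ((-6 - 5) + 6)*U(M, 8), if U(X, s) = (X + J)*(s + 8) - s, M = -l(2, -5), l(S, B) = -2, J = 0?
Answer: -120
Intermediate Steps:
M = 2 (M = -1*(-2) = 2)
U(X, s) = -s + X*(8 + s) (U(X, s) = (X + 0)*(s + 8) - s = X*(8 + s) - s = -s + X*(8 + s))
((-6 - 5) + 6)*U(M, 8) = ((-6 - 5) + 6)*(-1*8 + 8*2 + 2*8) = (-11 + 6)*(-8 + 16 + 16) = -5*24 = -120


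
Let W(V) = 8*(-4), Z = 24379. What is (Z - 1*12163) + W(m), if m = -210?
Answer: 12184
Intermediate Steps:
W(V) = -32
(Z - 1*12163) + W(m) = (24379 - 1*12163) - 32 = (24379 - 12163) - 32 = 12216 - 32 = 12184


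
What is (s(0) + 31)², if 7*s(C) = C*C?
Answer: 961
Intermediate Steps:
s(C) = C²/7 (s(C) = (C*C)/7 = C²/7)
(s(0) + 31)² = ((⅐)*0² + 31)² = ((⅐)*0 + 31)² = (0 + 31)² = 31² = 961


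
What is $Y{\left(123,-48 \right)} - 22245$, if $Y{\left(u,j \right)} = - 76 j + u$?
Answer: $-18474$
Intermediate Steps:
$Y{\left(u,j \right)} = u - 76 j$
$Y{\left(123,-48 \right)} - 22245 = \left(123 - -3648\right) - 22245 = \left(123 + 3648\right) - 22245 = 3771 - 22245 = -18474$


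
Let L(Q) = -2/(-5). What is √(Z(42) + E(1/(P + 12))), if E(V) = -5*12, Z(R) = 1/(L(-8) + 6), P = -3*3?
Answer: I*√3830/8 ≈ 7.7359*I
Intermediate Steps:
L(Q) = ⅖ (L(Q) = -2*(-⅕) = ⅖)
P = -9
Z(R) = 5/32 (Z(R) = 1/(⅖ + 6) = 1/(32/5) = 5/32)
E(V) = -60
√(Z(42) + E(1/(P + 12))) = √(5/32 - 60) = √(-1915/32) = I*√3830/8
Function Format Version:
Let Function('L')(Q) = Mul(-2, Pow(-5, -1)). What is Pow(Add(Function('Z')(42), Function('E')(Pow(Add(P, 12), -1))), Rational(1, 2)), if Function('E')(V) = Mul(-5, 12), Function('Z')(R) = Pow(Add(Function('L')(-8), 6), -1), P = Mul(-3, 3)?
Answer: Mul(Rational(1, 8), I, Pow(3830, Rational(1, 2))) ≈ Mul(7.7359, I)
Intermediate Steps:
Function('L')(Q) = Rational(2, 5) (Function('L')(Q) = Mul(-2, Rational(-1, 5)) = Rational(2, 5))
P = -9
Function('Z')(R) = Rational(5, 32) (Function('Z')(R) = Pow(Add(Rational(2, 5), 6), -1) = Pow(Rational(32, 5), -1) = Rational(5, 32))
Function('E')(V) = -60
Pow(Add(Function('Z')(42), Function('E')(Pow(Add(P, 12), -1))), Rational(1, 2)) = Pow(Add(Rational(5, 32), -60), Rational(1, 2)) = Pow(Rational(-1915, 32), Rational(1, 2)) = Mul(Rational(1, 8), I, Pow(3830, Rational(1, 2)))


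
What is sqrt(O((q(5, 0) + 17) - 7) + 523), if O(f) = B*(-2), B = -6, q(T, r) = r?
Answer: sqrt(535) ≈ 23.130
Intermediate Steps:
O(f) = 12 (O(f) = -6*(-2) = 12)
sqrt(O((q(5, 0) + 17) - 7) + 523) = sqrt(12 + 523) = sqrt(535)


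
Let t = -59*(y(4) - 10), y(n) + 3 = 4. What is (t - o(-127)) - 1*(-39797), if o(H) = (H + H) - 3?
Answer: 40585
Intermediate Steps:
o(H) = -3 + 2*H (o(H) = 2*H - 3 = -3 + 2*H)
y(n) = 1 (y(n) = -3 + 4 = 1)
t = 531 (t = -59*(1 - 10) = -59*(-9) = 531)
(t - o(-127)) - 1*(-39797) = (531 - (-3 + 2*(-127))) - 1*(-39797) = (531 - (-3 - 254)) + 39797 = (531 - 1*(-257)) + 39797 = (531 + 257) + 39797 = 788 + 39797 = 40585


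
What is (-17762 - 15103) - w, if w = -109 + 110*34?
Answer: -36496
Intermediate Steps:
w = 3631 (w = -109 + 3740 = 3631)
(-17762 - 15103) - w = (-17762 - 15103) - 1*3631 = -32865 - 3631 = -36496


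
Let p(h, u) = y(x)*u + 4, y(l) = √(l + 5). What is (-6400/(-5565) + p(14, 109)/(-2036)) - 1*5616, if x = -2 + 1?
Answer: -6361939447/1133034 ≈ -5615.0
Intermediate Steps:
x = -1
y(l) = √(5 + l)
p(h, u) = 4 + 2*u (p(h, u) = √(5 - 1)*u + 4 = √4*u + 4 = 2*u + 4 = 4 + 2*u)
(-6400/(-5565) + p(14, 109)/(-2036)) - 1*5616 = (-6400/(-5565) + (4 + 2*109)/(-2036)) - 1*5616 = (-6400*(-1/5565) + (4 + 218)*(-1/2036)) - 5616 = (1280/1113 + 222*(-1/2036)) - 5616 = (1280/1113 - 111/1018) - 5616 = 1179497/1133034 - 5616 = -6361939447/1133034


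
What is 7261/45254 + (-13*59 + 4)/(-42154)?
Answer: 12164607/68129897 ≈ 0.17855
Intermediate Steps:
7261/45254 + (-13*59 + 4)/(-42154) = 7261*(1/45254) + (-767 + 4)*(-1/42154) = 7261/45254 - 763*(-1/42154) = 7261/45254 + 109/6022 = 12164607/68129897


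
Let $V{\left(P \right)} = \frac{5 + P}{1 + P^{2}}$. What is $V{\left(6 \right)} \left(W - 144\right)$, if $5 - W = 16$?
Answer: $- \frac{1705}{37} \approx -46.081$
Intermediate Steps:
$W = -11$ ($W = 5 - 16 = -11$)
$V{\left(P \right)} = \frac{5 + P}{1 + P^{2}}$
$V{\left(6 \right)} \left(W - 144\right) = \frac{5 + 6}{1 + 6^{2}} \left(-11 - 144\right) = \frac{1}{1 + 36} \cdot 11 \left(-155\right) = \frac{1}{37} \cdot 11 \left(-155\right) = \frac{11}{37} \left(-155\right) = - \frac{1705}{37}$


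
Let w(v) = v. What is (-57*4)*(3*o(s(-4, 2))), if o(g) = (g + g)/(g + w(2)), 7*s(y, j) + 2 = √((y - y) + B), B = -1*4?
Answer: 6840/37 - 9576*I/37 ≈ 184.86 - 258.81*I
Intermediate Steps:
B = -4
s(y, j) = -2/7 + 2*I/7 (s(y, j) = -2/7 + √((y - y) - 4)/7 = -2/7 + √(0 - 4)/7 = -2/7 + √(-4)/7 = -2/7 + (2*I)/7 = -2/7 + 2*I/7)
o(g) = 2*g/(2 + g) (o(g) = (g + g)/(g + 2) = (2*g)/(2 + g) = 2*g/(2 + g))
(-57*4)*(3*o(s(-4, 2))) = (-57*4)*(3*(2*(-2/7 + 2*I/7)/(2 + (-2/7 + 2*I/7)))) = -684*2*(-2/7 + 2*I/7)/(12/7 + 2*I/7) = -684*2*(-2/7 + 2*I/7)*(49*(12/7 - 2*I/7)/148) = -684*49*(-2/7 + 2*I/7)*(12/7 - 2*I/7)/74 = -16758*(-2/7 + 2*I/7)*(12/7 - 2*I/7)/37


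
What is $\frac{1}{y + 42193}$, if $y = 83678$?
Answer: $\frac{1}{125871} \approx 7.9446 \cdot 10^{-6}$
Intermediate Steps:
$\frac{1}{y + 42193} = \frac{1}{83678 + 42193} = \frac{1}{125871}$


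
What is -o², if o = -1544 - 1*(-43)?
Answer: -2253001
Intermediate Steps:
o = -1501 (o = -1544 + 43 = -1501)
-o² = -1*(-1501)² = -1*2253001 = -2253001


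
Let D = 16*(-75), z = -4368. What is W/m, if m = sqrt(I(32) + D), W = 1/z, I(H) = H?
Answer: I*sqrt(73)/1275456 ≈ 6.6988e-6*I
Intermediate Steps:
D = -1200
W = -1/4368 (W = 1/(-4368) = -1/4368 ≈ -0.00022894)
m = 4*I*sqrt(73) (m = sqrt(32 - 1200) = sqrt(-1168) = 4*I*sqrt(73) ≈ 34.176*I)
W/m = -(-I*sqrt(73)/292)/4368 = -(-1)*I*sqrt(73)/1275456 = I*sqrt(73)/1275456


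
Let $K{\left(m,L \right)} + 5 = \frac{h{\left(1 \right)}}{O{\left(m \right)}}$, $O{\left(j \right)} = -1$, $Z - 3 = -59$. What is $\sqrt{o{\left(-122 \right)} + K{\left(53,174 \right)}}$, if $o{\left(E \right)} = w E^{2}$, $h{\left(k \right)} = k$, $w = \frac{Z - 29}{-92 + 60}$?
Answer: $\frac{\sqrt{632474}}{4} \approx 198.82$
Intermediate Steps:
$Z = -56$ ($Z = 3 - 59 = -56$)
$w = \frac{85}{32}$ ($w = \frac{-56 - 29}{-92 + 60} = - \frac{85}{-32} = \left(-85\right) \left(- \frac{1}{32}\right) = \frac{85}{32} \approx 2.6563$)
$o{\left(E \right)} = \frac{85 E^{2}}{32}$
$K{\left(m,L \right)} = -6$ ($K{\left(m,L \right)} = -5 + 1 \frac{1}{-1} = -5 + 1 \left(-1\right) = -5 - 1 = -6$)
$\sqrt{o{\left(-122 \right)} + K{\left(53,174 \right)}} = \sqrt{\frac{85 \left(-122\right)^{2}}{32} - 6} = \sqrt{\frac{85}{32} \cdot 14884 - 6} = \sqrt{\frac{316285}{8} - 6} = \sqrt{\frac{316237}{8}} = \frac{\sqrt{632474}}{4}$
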